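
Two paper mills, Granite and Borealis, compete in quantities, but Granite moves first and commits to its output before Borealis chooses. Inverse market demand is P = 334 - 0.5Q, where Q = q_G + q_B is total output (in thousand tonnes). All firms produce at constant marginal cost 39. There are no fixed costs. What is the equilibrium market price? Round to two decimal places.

Solve by backward induction. Given q_G, the follower Borealis maximises π_B = (334 - (1/2)q_G - (1/2)q_B)q_B - 39q_B.
Setting the follower's marginal profit to zero, 295 - (1/2)q_G - q_B = 0, i.e. q_B = (295 - (1/2)q_G).
The leader anticipates this reaction. Substituting into P = 334 - 0.5Q gives P = 373/2 - (1/4)q_G, so π_G = (373/2 - (1/4)q_G)q_G - 39q_G.
Leader FOC: 295/2 - (1/2)q_G = 0, so q_G = 295.
Then q_B = (295 - (1/2)·295) = 295/2.
Total output Q = 885/2, so price P = 334 - (1/2)·(885/2) = 451/4.

112.75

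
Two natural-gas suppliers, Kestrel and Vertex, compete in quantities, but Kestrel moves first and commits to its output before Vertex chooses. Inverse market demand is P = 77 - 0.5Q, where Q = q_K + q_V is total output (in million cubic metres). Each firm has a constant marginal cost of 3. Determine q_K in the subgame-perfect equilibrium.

The follower Vertex best-responds to any q_K: π_V = (77 - 0.5Q)q_V - 3q_V.
∂π_V/∂q_V = 74 - (1/2)q_K - q_V = 0 gives the reaction function q_V = (74 - (1/2)q_K).
Kestrel substitutes q_V(q_K) into its own profit: π_K = q_K(77 - (1/2)q_K - (74 - (1/2)q_K)/2) - 3q_K = (40 - (1/4)q_K)q_K - 3q_K.
Maximising: ∂π_K/∂q_K = 37 - (1/2)q_K = 0, giving q_K = 74.
Then q_V = (74 - (1/2)·74) = 37.

74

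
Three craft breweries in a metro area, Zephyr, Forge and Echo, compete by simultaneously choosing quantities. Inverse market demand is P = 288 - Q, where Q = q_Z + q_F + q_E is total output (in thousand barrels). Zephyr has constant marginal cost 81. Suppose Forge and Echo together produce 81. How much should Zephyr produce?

63

With rivals' combined output fixed at 81, Zephyr's profit is π_Z = (288 - 81 - q_Z)q_Z - (81q_Z) = (207 - q_Z)q_Z - (81q_Z).
∂π_Z/∂q_Z = 126 - 2q_Z = 0, so q_Z = 63.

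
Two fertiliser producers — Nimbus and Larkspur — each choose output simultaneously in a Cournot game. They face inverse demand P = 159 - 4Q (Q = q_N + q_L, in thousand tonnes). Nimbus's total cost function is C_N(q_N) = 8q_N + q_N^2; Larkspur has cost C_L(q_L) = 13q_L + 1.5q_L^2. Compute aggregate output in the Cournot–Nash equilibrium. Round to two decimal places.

20.56

Nimbus's profit: π_N = (159 - 4Q)q_N - (8q_N + q_N²). Setting ∂π_N/∂q_N = 0: 151 - 10q_N - 4(q_L) = 0.
Larkspur's first-order condition: 146 - 11q_L - 4(q_N) = 0.
Best responses: q_N = (151 - 4q_L)/10, q_L = (146 - 4q_N)/11.
Solving the pair: q_N = 1077/94, q_L = 428/47.
Total output Q = 1077/94 + 428/47 = 1933/94.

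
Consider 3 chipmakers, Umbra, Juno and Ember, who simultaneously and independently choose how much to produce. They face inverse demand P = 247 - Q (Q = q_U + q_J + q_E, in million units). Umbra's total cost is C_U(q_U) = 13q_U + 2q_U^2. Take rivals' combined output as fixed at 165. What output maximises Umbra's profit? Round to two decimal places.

11.50

With rivals' combined output fixed at 165, Umbra's profit is π_U = (247 - 165 - q_U)q_U - (13q_U + 2q_U²) = (82 - q_U)q_U - (13q_U + 2q_U²).
∂π_U/∂q_U = 69 - 6q_U = 0, so q_U = 23/2.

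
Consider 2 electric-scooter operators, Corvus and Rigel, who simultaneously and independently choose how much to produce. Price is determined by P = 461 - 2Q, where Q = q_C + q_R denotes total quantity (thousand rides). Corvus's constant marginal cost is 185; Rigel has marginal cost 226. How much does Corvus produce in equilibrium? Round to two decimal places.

Corvus's profit: π_C = (461 - 2Q)q_C - (185q_C). Setting ∂π_C/∂q_C = 0: 276 - 4q_C - 2(q_R) = 0.
Rigel's profit: π_R = (461 - 2Q)q_R - (226q_R). Setting ∂π_R/∂q_R = 0: 235 - 4q_R - 2(q_C) = 0.
Best responses: q_C = (276 - 2q_R)/4, q_R = (235 - 2q_C)/4.
Substituting one into the other gives q_C = 317/6 and q_R = 97/3.

52.83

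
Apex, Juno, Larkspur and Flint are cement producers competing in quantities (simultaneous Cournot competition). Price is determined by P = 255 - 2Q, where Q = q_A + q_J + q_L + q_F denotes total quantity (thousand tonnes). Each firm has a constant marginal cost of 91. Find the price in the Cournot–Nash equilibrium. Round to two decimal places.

123.80

Each firm earns π_i = (255 - 2Q)q_i - 91q_i.
Setting ∂π_i/∂q_i = 0 with rivals' quantities fixed: 164 - 4q_i - 2·Σ_{j≠i} q_j = 0.
By symmetry each firm produces the same amount; substituting Σ_{j≠i} q_j = 3q_i yields q_i = 164/10 = 82/5.
Total output Q = 328/5, so price P = 255 - 2·(328/5) = 619/5.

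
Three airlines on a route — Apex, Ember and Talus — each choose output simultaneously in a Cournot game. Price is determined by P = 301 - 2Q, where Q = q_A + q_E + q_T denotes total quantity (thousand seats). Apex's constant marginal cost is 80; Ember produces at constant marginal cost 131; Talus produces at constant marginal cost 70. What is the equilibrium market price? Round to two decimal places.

145.50

Apex's profit: π_A = (301 - 2Q)q_A - (80q_A). Setting ∂π_A/∂q_A = 0: 221 - 4q_A - 2(q_E + q_T) = 0.
Ember's first-order condition: 170 - 4q_E - 2(q_A + q_T) = 0.
Talus's first-order condition: 231 - 4q_T - 2(q_A + q_E) = 0.
Adding the 3 first-order conditions: 622 − 8Q = 0, so Q = 311/4.
Back-substituting: q_A = (221 − 311/2)/2 = 131/4, q_E = (170 − 311/2)/2 = 29/4, q_T = (231 − 311/2)/2 = 151/4.
Total output Q = 311/4, so price P = 301 - 2·(311/4) = 291/2.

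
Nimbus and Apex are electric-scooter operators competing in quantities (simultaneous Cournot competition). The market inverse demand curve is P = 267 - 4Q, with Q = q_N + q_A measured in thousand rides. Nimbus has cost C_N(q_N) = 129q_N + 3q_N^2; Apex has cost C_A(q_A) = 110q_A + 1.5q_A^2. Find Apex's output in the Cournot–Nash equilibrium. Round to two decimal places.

Nimbus's profit: π_N = (267 - 4Q)q_N - (129q_N + 3q_N²). Setting ∂π_N/∂q_N = 0: 138 - 14q_N - 4(q_A) = 0.
Apex's profit: π_A = (267 - 4Q)q_A - (110q_A + (3/2)q_A²). Setting ∂π_A/∂q_A = 0: 157 - 11q_A - 4(q_N) = 0.
Rearranging gives the reaction functions q_N = (138 - 4q_A)/14 and q_A = (157 - 4q_N)/11.
Solving the pair: q_N = 445/69, q_A = 823/69.

11.93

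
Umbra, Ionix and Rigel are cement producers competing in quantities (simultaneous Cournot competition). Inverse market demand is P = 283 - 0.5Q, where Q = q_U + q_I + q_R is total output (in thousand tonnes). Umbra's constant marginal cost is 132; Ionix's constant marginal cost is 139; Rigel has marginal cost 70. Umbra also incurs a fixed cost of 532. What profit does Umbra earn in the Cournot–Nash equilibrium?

620

Umbra's profit: π_U = (283 - 0.5Q)q_U - (132q_U). Setting ∂π_U/∂q_U = 0: 151 - q_U - (1/2)(q_I + q_R) = 0.
Ionix's profit: π_I = (283 - 0.5Q)q_I - (139q_I). Setting ∂π_I/∂q_I = 0: 144 - q_I - (1/2)(q_U + q_R) = 0.
Rigel's profit: π_R = (283 - 0.5Q)q_R - (70q_R). Setting ∂π_R/∂q_R = 0: 213 - q_R - (1/2)(q_U + q_I) = 0.
Summing all 3 equations gives 508 − 2Q = 0, hence Q = 254.
Back-substituting: q_U = (151 − 127)/(1/2) = 48, q_I = (144 − 127)/(1/2) = 34, q_R = (213 − 127)/(1/2) = 172.
Price P = 283 - (1/2)·254 = 156.
Umbra's profit: (156 - 132)·48 - 532 = 620.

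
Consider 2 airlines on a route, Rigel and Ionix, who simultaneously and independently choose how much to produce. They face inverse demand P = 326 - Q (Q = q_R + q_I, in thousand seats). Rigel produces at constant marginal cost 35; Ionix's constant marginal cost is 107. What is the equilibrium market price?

156

Rigel's profit: π_R = (326 - Q)q_R - (35q_R). Setting ∂π_R/∂q_R = 0: 291 - 2q_R - (q_I) = 0.
Ionix's profit: π_I = (326 - Q)q_I - (107q_I). Setting ∂π_I/∂q_I = 0: 219 - 2q_I - (q_R) = 0.
Rearranging gives the reaction functions q_R = (291 - q_I)/2 and q_I = (219 - q_R)/2.
Substituting one into the other gives q_R = 121 and q_I = 49.
Total output Q = 170, so price P = 326 - 170 = 156.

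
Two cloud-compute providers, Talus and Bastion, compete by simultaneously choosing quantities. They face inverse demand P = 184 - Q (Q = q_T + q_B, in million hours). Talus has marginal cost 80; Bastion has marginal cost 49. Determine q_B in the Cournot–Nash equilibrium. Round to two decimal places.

Talus's profit: π_T = (184 - Q)q_T - (80q_T). Setting ∂π_T/∂q_T = 0: 104 - 2q_T - (q_B) = 0.
Bastion's first-order condition: 135 - 2q_B - (q_T) = 0.
So q_T = (104 - q_B)/2 and q_B = (135 - q_T)/2.
Substituting one into the other gives q_T = 73/3 and q_B = 166/3.

55.33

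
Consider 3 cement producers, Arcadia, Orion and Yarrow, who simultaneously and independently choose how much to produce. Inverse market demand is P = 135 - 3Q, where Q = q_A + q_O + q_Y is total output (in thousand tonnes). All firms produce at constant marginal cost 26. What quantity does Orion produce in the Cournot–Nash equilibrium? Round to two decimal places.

Each firm earns π_i = (135 - 3Q)q_i - 26q_i.
First-order condition (treating rivals' output as given): 109 - 6q_i - 3·Σ_{j≠i} q_j = 0.
By symmetry each firm produces the same amount; substituting Σ_{j≠i} q_j = 2q_i yields q_i = 109/12.

9.08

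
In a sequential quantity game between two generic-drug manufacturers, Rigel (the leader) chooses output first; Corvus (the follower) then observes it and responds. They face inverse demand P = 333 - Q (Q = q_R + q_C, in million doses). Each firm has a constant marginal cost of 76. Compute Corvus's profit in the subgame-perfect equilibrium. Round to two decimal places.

The follower Corvus best-responds to any q_R: π_C = (333 - Q)q_C - 76q_C.
Setting the follower's marginal profit to zero, 257 - q_R - 2q_C = 0, i.e. q_C = (257 - q_R)/2.
Rigel substitutes q_C(q_R) into its own profit: π_R = q_R(333 - q_R - (257 - q_R)/2) - 76q_R = (409/2 - (1/2)q_R)q_R - 76q_R.
Maximising: ∂π_R/∂q_R = 257/2 - q_R = 0, giving q_R = 257/2.
Then q_C = (257 - 257/2)/2 = 257/4.
Price P = 333 - 771/4 = 561/4.
Corvus's profit: (561/4 - 76)·(257/4) = 4128.0625.

4128.06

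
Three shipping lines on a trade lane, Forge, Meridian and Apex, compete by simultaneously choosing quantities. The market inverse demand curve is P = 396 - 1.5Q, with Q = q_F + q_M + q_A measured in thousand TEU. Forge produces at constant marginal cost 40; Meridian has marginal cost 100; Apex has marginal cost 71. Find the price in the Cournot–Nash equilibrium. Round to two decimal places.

Forge's profit: π_F = (396 - 1.5Q)q_F - (40q_F). Setting ∂π_F/∂q_F = 0: 356 - 3q_F - (3/2)(q_M + q_A) = 0.
Meridian's first-order condition: 296 - 3q_M - (3/2)(q_F + q_A) = 0.
Apex's profit: π_A = (396 - 1.5Q)q_A - (71q_A). Setting ∂π_A/∂q_A = 0: 325 - 3q_A - (3/2)(q_F + q_M) = 0.
Adding the 3 conditions: 977 − 3Q − 3Q = 0, i.e. Q = 977/6.
Back-substituting: q_F = (356 − 977/4)/(3/2) = 149/2, q_M = (296 − 977/4)/(3/2) = 69/2, q_A = (325 − 977/4)/(3/2) = 323/6.
Total output Q = 977/6, so price P = 396 - (3/2)·(977/6) = 607/4.

151.75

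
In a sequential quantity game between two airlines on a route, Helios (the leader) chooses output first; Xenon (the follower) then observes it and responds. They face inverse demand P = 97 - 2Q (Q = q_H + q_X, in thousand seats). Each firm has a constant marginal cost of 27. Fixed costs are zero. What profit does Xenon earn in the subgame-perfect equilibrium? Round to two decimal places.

153.13

The follower Xenon best-responds to any q_H: π_X = (97 - 2Q)q_X - 27q_X.
Follower FOC: 70 - 2q_H - 4q_X = 0, so q_X(q_H) = (70 - 2q_H)/4.
Helios substitutes q_X(q_H) into its own profit: π_H = q_H(97 - 2q_H - (70 - 2q_H)/2) - 27q_H = (62 - q_H)q_H - 27q_H.
Leader FOC: 35 - 2q_H = 0, so q_H = 35/2.
Then q_X = (70 - 2·(35/2))/4 = 35/4.
Price P = 97 - 2·(105/4) = 89/2.
Xenon's profit: (89/2 - 27)·(35/4) = 1225/8.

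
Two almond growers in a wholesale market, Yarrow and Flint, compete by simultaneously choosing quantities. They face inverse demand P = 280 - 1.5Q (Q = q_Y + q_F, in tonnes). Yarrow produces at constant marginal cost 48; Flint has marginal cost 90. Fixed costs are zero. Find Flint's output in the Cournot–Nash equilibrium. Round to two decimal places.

32.89

Yarrow's profit: π_Y = (280 - 1.5Q)q_Y - (48q_Y). Setting ∂π_Y/∂q_Y = 0: 232 - 3q_Y - (3/2)(q_F) = 0.
Flint's first-order condition: 190 - 3q_F - (3/2)(q_Y) = 0.
So q_Y = (232 - (3/2)q_F)/3 and q_F = (190 - (3/2)q_Y)/3.
Substituting one into the other gives q_Y = 548/9 and q_F = 296/9.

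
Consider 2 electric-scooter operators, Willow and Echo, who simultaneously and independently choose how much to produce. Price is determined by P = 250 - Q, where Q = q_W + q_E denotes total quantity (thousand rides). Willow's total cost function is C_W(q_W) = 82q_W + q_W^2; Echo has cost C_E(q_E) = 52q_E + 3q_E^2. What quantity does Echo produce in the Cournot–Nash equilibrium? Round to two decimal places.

20.13

Willow's profit: π_W = (250 - Q)q_W - (82q_W + q_W²). Setting ∂π_W/∂q_W = 0: 168 - 4q_W - (q_E) = 0.
Echo's profit: π_E = (250 - Q)q_E - (52q_E + 3q_E²). Setting ∂π_E/∂q_E = 0: 198 - 8q_E - (q_W) = 0.
Rearranging gives the reaction functions q_W = (168 - q_E)/4 and q_E = (198 - q_W)/8.
Solving the pair: q_W = 1146/31, q_E = 624/31.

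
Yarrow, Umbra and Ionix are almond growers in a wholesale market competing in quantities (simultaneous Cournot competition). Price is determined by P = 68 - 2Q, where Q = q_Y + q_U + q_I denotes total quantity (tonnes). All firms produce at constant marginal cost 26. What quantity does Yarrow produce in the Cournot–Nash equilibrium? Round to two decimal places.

5.25

Each firm earns π_i = (68 - 2Q)q_i - 26q_i.
Setting ∂π_i/∂q_i = 0 with rivals' quantities fixed: 42 - 4q_i - 2·Σ_{j≠i} q_j = 0.
With identical firms every q_j equals q_i, so Σ_{j≠i} q_j = 2q_i and 42 = 8q_i, giving q_i = 21/4.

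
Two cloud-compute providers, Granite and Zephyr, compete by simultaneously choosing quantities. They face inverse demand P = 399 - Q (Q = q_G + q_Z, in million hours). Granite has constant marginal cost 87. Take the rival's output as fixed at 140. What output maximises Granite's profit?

86

With the rival's output fixed at 140, Granite's profit is π_G = (399 - 140 - q_G)q_G - (87q_G) = (259 - q_G)q_G - (87q_G).
∂π_G/∂q_G = 172 - 2q_G = 0, so q_G = 86.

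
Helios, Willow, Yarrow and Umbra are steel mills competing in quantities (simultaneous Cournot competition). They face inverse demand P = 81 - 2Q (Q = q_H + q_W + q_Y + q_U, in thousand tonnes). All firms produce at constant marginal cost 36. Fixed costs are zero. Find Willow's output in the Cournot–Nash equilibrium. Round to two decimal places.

Each firm earns π_i = (81 - 2Q)q_i - 36q_i.
Setting ∂π_i/∂q_i = 0 with rivals' quantities fixed: 45 - 4q_i - 2·Σ_{j≠i} q_j = 0.
With identical firms every q_j equals q_i, so Σ_{j≠i} q_j = 3q_i and 45 = 10q_i, giving q_i = 9/2.

4.50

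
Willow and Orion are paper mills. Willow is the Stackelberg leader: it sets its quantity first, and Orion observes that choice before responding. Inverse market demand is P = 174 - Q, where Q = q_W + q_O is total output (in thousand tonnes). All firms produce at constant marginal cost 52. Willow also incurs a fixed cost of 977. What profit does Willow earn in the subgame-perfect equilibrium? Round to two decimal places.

883.50

The follower Orion best-responds to any q_W: π_O = (174 - Q)q_O - 52q_O.
Setting the follower's marginal profit to zero, 122 - q_W - 2q_O = 0, i.e. q_O = (122 - q_W)/2.
The leader anticipates this reaction. Substituting into P = 174 - Q gives P = 113 - (1/2)q_W, so π_W = (113 - (1/2)q_W)q_W - 52q_W.
The leader's first-order condition 61 - q_W = 0 yields q_W = 61.
Then q_O = (122 - 61)/2 = 61/2.
Price P = 174 - 183/2 = 165/2.
Willow's profit: (165/2 - 52)·61 - 977 = 1767/2.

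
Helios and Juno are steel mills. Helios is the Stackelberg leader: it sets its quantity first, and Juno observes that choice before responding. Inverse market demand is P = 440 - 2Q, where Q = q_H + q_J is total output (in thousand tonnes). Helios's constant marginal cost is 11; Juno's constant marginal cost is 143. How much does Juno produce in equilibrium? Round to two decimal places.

4.13

Solve by backward induction. Given q_H, the follower Juno maximises π_J = (440 - 2q_H - 2q_J)q_J - 143q_J.
Setting the follower's marginal profit to zero, 297 - 2q_H - 4q_J = 0, i.e. q_J = (297 - 2q_H)/4.
Helios substitutes q_J(q_H) into its own profit: π_H = q_H(440 - 2q_H - (297 - 2q_H)/2) - 11q_H = (583/2 - q_H)q_H - 11q_H.
Maximising: ∂π_H/∂q_H = 561/2 - 2q_H = 0, giving q_H = 561/4.
Then q_J = (297 - 2·(561/4))/4 = 33/8.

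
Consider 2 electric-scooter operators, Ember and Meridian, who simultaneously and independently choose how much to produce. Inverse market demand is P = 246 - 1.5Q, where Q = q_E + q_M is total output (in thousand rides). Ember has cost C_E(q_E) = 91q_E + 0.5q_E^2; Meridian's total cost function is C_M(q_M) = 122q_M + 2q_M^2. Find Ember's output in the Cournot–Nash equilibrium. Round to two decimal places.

34.91

Ember's profit: π_E = (246 - 1.5Q)q_E - (91q_E + (1/2)q_E²). Setting ∂π_E/∂q_E = 0: 155 - 4q_E - (3/2)(q_M) = 0.
Meridian's first-order condition: 124 - 7q_M - (3/2)(q_E) = 0.
Rearranging gives the reaction functions q_E = (155 - (3/2)q_M)/4 and q_M = (124 - (3/2)q_E)/7.
Substituting one into the other gives q_E = 34.9126 and q_M = 1054/103.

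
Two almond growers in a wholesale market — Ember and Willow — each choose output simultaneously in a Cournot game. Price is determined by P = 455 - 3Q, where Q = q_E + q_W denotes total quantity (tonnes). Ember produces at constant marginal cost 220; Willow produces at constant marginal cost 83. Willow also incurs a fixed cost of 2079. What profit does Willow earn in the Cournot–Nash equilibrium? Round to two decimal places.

Ember's profit: π_E = (455 - 3Q)q_E - (220q_E). Setting ∂π_E/∂q_E = 0: 235 - 6q_E - 3(q_W) = 0.
Willow's profit: π_W = (455 - 3Q)q_W - (83q_W). Setting ∂π_W/∂q_W = 0: 372 - 6q_W - 3(q_E) = 0.
Best responses: q_E = (235 - 3q_W)/6, q_W = (372 - 3q_E)/6.
Substituting one into the other gives q_E = 98/9 and q_W = 509/9.
Price P = 455 - 3·(607/9) = 758/3.
Willow's profit: (758/3 - 83)·(509/9) - 2079 = 7516.5926.

7516.59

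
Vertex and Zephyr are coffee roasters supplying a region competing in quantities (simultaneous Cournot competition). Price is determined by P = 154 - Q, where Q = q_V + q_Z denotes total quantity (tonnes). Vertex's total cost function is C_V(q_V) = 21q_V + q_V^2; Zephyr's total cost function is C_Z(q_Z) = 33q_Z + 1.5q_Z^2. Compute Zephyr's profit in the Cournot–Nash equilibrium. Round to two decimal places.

Vertex's profit: π_V = (154 - Q)q_V - (21q_V + q_V²). Setting ∂π_V/∂q_V = 0: 133 - 4q_V - (q_Z) = 0.
Zephyr's profit: π_Z = (154 - Q)q_Z - (33q_Z + (3/2)q_Z²). Setting ∂π_Z/∂q_Z = 0: 121 - 5q_Z - (q_V) = 0.
So q_V = (133 - q_Z)/4 and q_Z = (121 - q_V)/5.
Solving the pair: q_V = 544/19, q_Z = 351/19.
Price P = 154 - 895/19 = 106.8947.
Zephyr's profit: 106.8947·(351/19) - 33·(351/19) - (3/2)(351/19)² = 853.1925.

853.19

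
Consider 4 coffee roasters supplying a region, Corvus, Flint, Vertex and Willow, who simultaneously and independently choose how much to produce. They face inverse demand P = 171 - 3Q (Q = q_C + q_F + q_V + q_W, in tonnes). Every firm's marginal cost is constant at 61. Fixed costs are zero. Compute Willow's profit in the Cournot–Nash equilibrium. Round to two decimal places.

161.33

A representative firm's profit is π_i = q_i(171 - 3Q) - 61q_i.
First-order condition (treating rivals' output as given): 110 - 6q_i - 3·Σ_{j≠i} q_j = 0.
With identical firms every q_j equals q_i, so Σ_{j≠i} q_j = 3q_i and 110 = 15q_i, giving q_i = 22/3.
Price P = 171 - 3·(88/3) = 83.
Willow's profit: (83 - 61)·(22/3) = 484/3.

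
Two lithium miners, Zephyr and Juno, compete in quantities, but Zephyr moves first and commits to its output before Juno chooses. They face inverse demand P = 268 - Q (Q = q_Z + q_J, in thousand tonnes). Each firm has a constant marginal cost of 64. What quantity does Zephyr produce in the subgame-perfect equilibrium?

Solve by backward induction. Given q_Z, the follower Juno maximises π_J = (268 - q_Z - q_J)q_J - 64q_J.
∂π_J/∂q_J = 204 - q_Z - 2q_J = 0 gives the reaction function q_J = (204 - q_Z)/2.
Zephyr substitutes q_J(q_Z) into its own profit: π_Z = q_Z(268 - q_Z - (204 - q_Z)/2) - 64q_Z = (166 - (1/2)q_Z)q_Z - 64q_Z.
Leader FOC: 102 - q_Z = 0, so q_Z = 102.
Then q_J = (204 - 102)/2 = 51.

102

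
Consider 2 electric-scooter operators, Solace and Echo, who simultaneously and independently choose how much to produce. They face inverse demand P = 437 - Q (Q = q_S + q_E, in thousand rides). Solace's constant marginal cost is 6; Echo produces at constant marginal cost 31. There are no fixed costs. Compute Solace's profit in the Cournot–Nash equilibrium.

Solace's profit: π_S = (437 - Q)q_S - (6q_S). Setting ∂π_S/∂q_S = 0: 431 - 2q_S - (q_E) = 0.
Echo's profit: π_E = (437 - Q)q_E - (31q_E). Setting ∂π_E/∂q_E = 0: 406 - 2q_E - (q_S) = 0.
So q_S = (431 - q_E)/2 and q_E = (406 - q_S)/2.
Substituting one into the other gives q_S = 152 and q_E = 127.
Price P = 437 - 279 = 158.
Solace's profit: (158 - 6)·152 = 23104.

23104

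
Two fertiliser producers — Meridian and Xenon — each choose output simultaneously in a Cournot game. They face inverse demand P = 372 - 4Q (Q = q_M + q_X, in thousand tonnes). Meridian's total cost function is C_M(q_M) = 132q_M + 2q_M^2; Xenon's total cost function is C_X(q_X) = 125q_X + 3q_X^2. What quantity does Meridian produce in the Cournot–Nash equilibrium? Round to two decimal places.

Meridian's profit: π_M = (372 - 4Q)q_M - (132q_M + 2q_M²). Setting ∂π_M/∂q_M = 0: 240 - 12q_M - 4(q_X) = 0.
Xenon's first-order condition: 247 - 14q_X - 4(q_M) = 0.
Best responses: q_M = (240 - 4q_X)/12, q_X = (247 - 4q_M)/14.
Substituting one into the other gives q_M = 593/38 and q_X = 501/38.

15.61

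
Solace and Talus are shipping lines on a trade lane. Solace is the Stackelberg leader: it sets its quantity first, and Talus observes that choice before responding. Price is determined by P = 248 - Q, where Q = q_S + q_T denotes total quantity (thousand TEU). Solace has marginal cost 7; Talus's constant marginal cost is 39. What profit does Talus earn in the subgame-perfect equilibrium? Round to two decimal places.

1314.06

Solve by backward induction. Given q_S, the follower Talus maximises π_T = (248 - q_S - q_T)q_T - 39q_T.
Setting the follower's marginal profit to zero, 209 - q_S - 2q_T = 0, i.e. q_T = (209 - q_S)/2.
Solace substitutes q_T(q_S) into its own profit: π_S = q_S(248 - q_S - (209 - q_S)/2) - 7q_S = (287/2 - (1/2)q_S)q_S - 7q_S.
Maximising: ∂π_S/∂q_S = 273/2 - q_S = 0, giving q_S = 273/2.
Then q_T = (209 - 273/2)/2 = 145/4.
Price P = 248 - 691/4 = 301/4.
Talus's profit: (301/4 - 39)·(145/4) = 1314.0625.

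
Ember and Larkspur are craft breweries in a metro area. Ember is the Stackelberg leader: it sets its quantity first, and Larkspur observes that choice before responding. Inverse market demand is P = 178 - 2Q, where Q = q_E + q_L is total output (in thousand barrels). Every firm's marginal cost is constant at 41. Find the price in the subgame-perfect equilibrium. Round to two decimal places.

The follower Larkspur best-responds to any q_E: π_L = (178 - 2Q)q_L - 41q_L.
Setting the follower's marginal profit to zero, 137 - 2q_E - 4q_L = 0, i.e. q_L = (137 - 2q_E)/4.
The leader anticipates this reaction. Substituting into P = 178 - 2Q gives P = 219/2 - q_E, so π_E = (219/2 - q_E)q_E - 41q_E.
The leader's first-order condition 137/2 - 2q_E = 0 yields q_E = 137/4.
Then q_L = (137 - 2·(137/4))/4 = 137/8.
Total output Q = 411/8, so price P = 178 - 2·(411/8) = 301/4.

75.25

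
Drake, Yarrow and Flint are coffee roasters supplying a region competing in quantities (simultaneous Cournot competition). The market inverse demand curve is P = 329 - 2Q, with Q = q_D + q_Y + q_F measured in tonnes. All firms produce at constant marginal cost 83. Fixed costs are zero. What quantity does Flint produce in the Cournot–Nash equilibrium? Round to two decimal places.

Each firm earns π_i = (329 - 2Q)q_i - 83q_i.
First-order condition (treating rivals' output as given): 246 - 4q_i - 2·Σ_{j≠i} q_j = 0.
With identical firms every q_j equals q_i, so Σ_{j≠i} q_j = 2q_i and 246 = 8q_i, giving q_i = 123/4.

30.75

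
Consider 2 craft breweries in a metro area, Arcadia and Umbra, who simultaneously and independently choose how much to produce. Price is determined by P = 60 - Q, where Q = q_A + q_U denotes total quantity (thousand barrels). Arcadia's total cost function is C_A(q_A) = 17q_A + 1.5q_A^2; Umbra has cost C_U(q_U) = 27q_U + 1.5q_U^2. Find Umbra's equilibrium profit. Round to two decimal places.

Arcadia's profit: π_A = (60 - Q)q_A - (17q_A + (3/2)q_A²). Setting ∂π_A/∂q_A = 0: 43 - 5q_A - (q_U) = 0.
Umbra's profit: π_U = (60 - Q)q_U - (27q_U + (3/2)q_U²). Setting ∂π_U/∂q_U = 0: 33 - 5q_U - (q_A) = 0.
Best responses: q_A = (43 - q_U)/5, q_U = (33 - q_A)/5.
Solving the pair: q_A = 91/12, q_U = 61/12.
Price P = 60 - 38/3 = 142/3.
Umbra's profit: (142/3)·(61/12) - 27·(61/12) - (3/2)(61/12)² = 64.6007.

64.60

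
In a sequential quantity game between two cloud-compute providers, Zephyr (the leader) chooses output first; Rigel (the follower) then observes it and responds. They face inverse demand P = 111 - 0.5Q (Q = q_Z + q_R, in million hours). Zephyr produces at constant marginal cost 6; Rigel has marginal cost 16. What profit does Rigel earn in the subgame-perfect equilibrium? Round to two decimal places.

Solve by backward induction. Given q_Z, the follower Rigel maximises π_R = (111 - (1/2)q_Z - (1/2)q_R)q_R - 16q_R.
Follower FOC: 95 - (1/2)q_Z - q_R = 0, so q_R(q_Z) = (95 - (1/2)q_Z).
Zephyr substitutes q_R(q_Z) into its own profit: π_Z = q_Z(111 - (1/2)q_Z - (95 - (1/2)q_Z)/2) - 6q_Z = (127/2 - (1/4)q_Z)q_Z - 6q_Z.
Leader FOC: 115/2 - (1/2)q_Z = 0, so q_Z = 115.
Then q_R = (95 - (1/2)·115) = 75/2.
Price P = 111 - (1/2)·(305/2) = 139/4.
Rigel's profit: (139/4 - 16)·(75/2) = 703.1250.

703.13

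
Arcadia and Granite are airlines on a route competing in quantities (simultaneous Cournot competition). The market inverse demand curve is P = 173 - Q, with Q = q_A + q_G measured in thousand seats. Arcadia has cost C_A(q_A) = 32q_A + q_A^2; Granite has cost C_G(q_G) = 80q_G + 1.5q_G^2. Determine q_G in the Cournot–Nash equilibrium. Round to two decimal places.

Arcadia's profit: π_A = (173 - Q)q_A - (32q_A + q_A²). Setting ∂π_A/∂q_A = 0: 141 - 4q_A - (q_G) = 0.
Granite's first-order condition: 93 - 5q_G - (q_A) = 0.
So q_A = (141 - q_G)/4 and q_G = (93 - q_A)/5.
Solving the pair: q_A = 612/19, q_G = 231/19.

12.16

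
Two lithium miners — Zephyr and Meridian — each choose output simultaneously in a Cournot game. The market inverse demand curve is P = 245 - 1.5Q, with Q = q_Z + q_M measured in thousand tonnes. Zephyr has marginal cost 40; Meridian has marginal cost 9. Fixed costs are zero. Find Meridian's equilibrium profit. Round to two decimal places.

5280.67

Zephyr's profit: π_Z = (245 - 1.5Q)q_Z - (40q_Z). Setting ∂π_Z/∂q_Z = 0: 205 - 3q_Z - (3/2)(q_M) = 0.
Meridian's profit: π_M = (245 - 1.5Q)q_M - (9q_M). Setting ∂π_M/∂q_M = 0: 236 - 3q_M - (3/2)(q_Z) = 0.
Best responses: q_Z = (205 - (3/2)q_M)/3, q_M = (236 - (3/2)q_Z)/3.
Solving the pair: q_Z = 116/3, q_M = 178/3.
Price P = 245 - (3/2)·98 = 98.
Meridian's profit: (98 - 9)·(178/3) = 5280.6667.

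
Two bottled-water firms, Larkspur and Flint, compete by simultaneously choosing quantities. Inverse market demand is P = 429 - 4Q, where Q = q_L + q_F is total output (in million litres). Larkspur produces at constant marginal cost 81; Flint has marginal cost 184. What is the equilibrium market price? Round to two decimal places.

231.33

Larkspur's profit: π_L = (429 - 4Q)q_L - (81q_L). Setting ∂π_L/∂q_L = 0: 348 - 8q_L - 4(q_F) = 0.
Flint's first-order condition: 245 - 8q_F - 4(q_L) = 0.
Best responses: q_L = (348 - 4q_F)/8, q_F = (245 - 4q_L)/8.
Substituting one into the other gives q_L = 451/12 and q_F = 71/6.
Total output Q = 593/12, so price P = 429 - 4·(593/12) = 694/3.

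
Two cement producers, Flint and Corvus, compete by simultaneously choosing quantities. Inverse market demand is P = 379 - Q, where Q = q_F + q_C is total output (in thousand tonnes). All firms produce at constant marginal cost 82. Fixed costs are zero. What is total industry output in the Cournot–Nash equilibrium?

198

A representative firm's profit is π_i = q_i(379 - Q) - 82q_i.
Setting ∂π_i/∂q_i = 0 with rivals' quantities fixed: 297 - 2q_i - q_j = 0.
By symmetry each firm produces the same amount; substituting q_j = q_i yields q_i = 297/3 = 99.
Total output Q = 99 + 99 = 198.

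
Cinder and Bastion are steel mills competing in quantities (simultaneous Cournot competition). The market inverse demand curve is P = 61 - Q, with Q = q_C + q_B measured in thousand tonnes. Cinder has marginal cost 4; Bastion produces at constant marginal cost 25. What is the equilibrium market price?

Cinder's profit: π_C = (61 - Q)q_C - (4q_C). Setting ∂π_C/∂q_C = 0: 57 - 2q_C - (q_B) = 0.
Bastion's first-order condition: 36 - 2q_B - (q_C) = 0.
Best responses: q_C = (57 - q_B)/2, q_B = (36 - q_C)/2.
Substituting one into the other gives q_C = 26 and q_B = 5.
Total output Q = 31, so price P = 61 - 31 = 30.

30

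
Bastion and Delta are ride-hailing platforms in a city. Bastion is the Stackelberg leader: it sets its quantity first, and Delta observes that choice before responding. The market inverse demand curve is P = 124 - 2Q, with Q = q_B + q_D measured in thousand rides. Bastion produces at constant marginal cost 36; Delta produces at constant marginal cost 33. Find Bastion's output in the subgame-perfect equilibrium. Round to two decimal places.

Solve by backward induction. Given q_B, the follower Delta maximises π_D = (124 - 2q_B - 2q_D)q_D - 33q_D.
Setting the follower's marginal profit to zero, 91 - 2q_B - 4q_D = 0, i.e. q_D = (91 - 2q_B)/4.
The leader anticipates this reaction. Substituting into P = 124 - 2Q gives P = 157/2 - q_B, so π_B = (157/2 - q_B)q_B - 36q_B.
Maximising: ∂π_B/∂q_B = 85/2 - 2q_B = 0, giving q_B = 85/4.
Then q_D = (91 - 2·(85/4))/4 = 97/8.

21.25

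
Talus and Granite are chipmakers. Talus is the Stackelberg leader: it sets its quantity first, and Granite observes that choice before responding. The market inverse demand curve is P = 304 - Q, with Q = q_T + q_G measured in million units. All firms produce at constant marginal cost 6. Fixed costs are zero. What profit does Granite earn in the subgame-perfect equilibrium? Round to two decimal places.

5550.25

Solve by backward induction. Given q_T, the follower Granite maximises π_G = (304 - q_T - q_G)q_G - 6q_G.
Setting the follower's marginal profit to zero, 298 - q_T - 2q_G = 0, i.e. q_G = (298 - q_T)/2.
The leader anticipates this reaction. Substituting into P = 304 - Q gives P = 155 - (1/2)q_T, so π_T = (155 - (1/2)q_T)q_T - 6q_T.
The leader's first-order condition 149 - q_T = 0 yields q_T = 149.
Then q_G = (298 - 149)/2 = 149/2.
Price P = 304 - 447/2 = 161/2.
Granite's profit: (161/2 - 6)·(149/2) = 5550.2500.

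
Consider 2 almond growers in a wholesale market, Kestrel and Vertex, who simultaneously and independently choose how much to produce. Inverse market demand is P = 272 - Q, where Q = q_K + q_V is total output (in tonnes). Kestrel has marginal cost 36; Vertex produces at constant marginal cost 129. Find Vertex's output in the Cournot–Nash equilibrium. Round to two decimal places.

Kestrel's profit: π_K = (272 - Q)q_K - (36q_K). Setting ∂π_K/∂q_K = 0: 236 - 2q_K - (q_V) = 0.
Vertex's profit: π_V = (272 - Q)q_V - (129q_V). Setting ∂π_V/∂q_V = 0: 143 - 2q_V - (q_K) = 0.
Rearranging gives the reaction functions q_K = (236 - q_V)/2 and q_V = (143 - q_K)/2.
Solving the pair: q_K = 329/3, q_V = 50/3.

16.67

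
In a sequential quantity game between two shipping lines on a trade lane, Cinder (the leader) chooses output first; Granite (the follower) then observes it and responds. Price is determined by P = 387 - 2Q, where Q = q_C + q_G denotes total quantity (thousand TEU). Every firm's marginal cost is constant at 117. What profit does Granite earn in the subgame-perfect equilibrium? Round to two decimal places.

2278.13

Solve by backward induction. Given q_C, the follower Granite maximises π_G = (387 - 2q_C - 2q_G)q_G - 117q_G.
Setting the follower's marginal profit to zero, 270 - 2q_C - 4q_G = 0, i.e. q_G = (270 - 2q_C)/4.
The leader anticipates this reaction. Substituting into P = 387 - 2Q gives P = 252 - q_C, so π_C = (252 - q_C)q_C - 117q_C.
Maximising: ∂π_C/∂q_C = 135 - 2q_C = 0, giving q_C = 135/2.
Then q_G = (270 - 2·(135/2))/4 = 135/4.
Price P = 387 - 2·(405/4) = 369/2.
Granite's profit: (369/2 - 117)·(135/4) = 2278.1250.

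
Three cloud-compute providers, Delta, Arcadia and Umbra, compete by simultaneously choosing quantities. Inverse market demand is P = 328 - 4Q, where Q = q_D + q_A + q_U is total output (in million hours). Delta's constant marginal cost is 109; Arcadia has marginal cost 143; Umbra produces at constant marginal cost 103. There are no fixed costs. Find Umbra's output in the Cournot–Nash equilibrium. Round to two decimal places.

16.94

Delta's profit: π_D = (328 - 4Q)q_D - (109q_D). Setting ∂π_D/∂q_D = 0: 219 - 8q_D - 4(q_A + q_U) = 0.
Arcadia's first-order condition: 185 - 8q_A - 4(q_D + q_U) = 0.
Umbra's profit: π_U = (328 - 4Q)q_U - (103q_U). Setting ∂π_U/∂q_U = 0: 225 - 8q_U - 4(q_D + q_A) = 0.
Summing all 3 equations gives 629 − 16Q = 0, hence Q = 629/16.
Back-substituting: q_D = (219 − 629/4)/4 = 247/16, q_A = (185 − 629/4)/4 = 111/16, q_U = (225 − 629/4)/4 = 271/16.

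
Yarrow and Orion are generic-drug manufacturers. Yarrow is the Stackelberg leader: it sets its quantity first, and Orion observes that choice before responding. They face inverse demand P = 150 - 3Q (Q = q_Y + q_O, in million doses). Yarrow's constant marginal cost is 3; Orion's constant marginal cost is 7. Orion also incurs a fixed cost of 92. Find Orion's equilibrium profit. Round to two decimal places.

The follower Orion best-responds to any q_Y: π_O = (150 - 3Q)q_O - 7q_O.
∂π_O/∂q_O = 143 - 3q_Y - 6q_O = 0 gives the reaction function q_O = (143 - 3q_Y)/6.
Yarrow substitutes q_O(q_Y) into its own profit: π_Y = q_Y(150 - 3q_Y - (143 - 3q_Y)/2) - 3q_Y = (157/2 - (3/2)q_Y)q_Y - 3q_Y.
Leader FOC: 151/2 - 3q_Y = 0, so q_Y = 151/6.
Then q_O = (143 - 3·(151/6))/6 = 45/4.
Price P = 150 - 3·(437/12) = 163/4.
Orion's profit: (163/4 - 7)·(45/4) - 92 = 287.6875.

287.69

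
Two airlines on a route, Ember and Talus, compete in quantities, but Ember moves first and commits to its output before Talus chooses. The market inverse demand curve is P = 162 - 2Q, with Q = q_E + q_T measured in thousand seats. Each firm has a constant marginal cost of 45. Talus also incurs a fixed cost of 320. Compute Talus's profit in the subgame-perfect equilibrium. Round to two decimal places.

107.78

The follower Talus best-responds to any q_E: π_T = (162 - 2Q)q_T - 45q_T.
∂π_T/∂q_T = 117 - 2q_E - 4q_T = 0 gives the reaction function q_T = (117 - 2q_E)/4.
Ember substitutes q_T(q_E) into its own profit: π_E = q_E(162 - 2q_E - (117 - 2q_E)/2) - 45q_E = (207/2 - q_E)q_E - 45q_E.
Maximising: ∂π_E/∂q_E = 117/2 - 2q_E = 0, giving q_E = 117/4.
Then q_T = (117 - 2·(117/4))/4 = 117/8.
Price P = 162 - 2·(351/8) = 297/4.
Talus's profit: (297/4 - 45)·(117/8) - 320 = 107.7813.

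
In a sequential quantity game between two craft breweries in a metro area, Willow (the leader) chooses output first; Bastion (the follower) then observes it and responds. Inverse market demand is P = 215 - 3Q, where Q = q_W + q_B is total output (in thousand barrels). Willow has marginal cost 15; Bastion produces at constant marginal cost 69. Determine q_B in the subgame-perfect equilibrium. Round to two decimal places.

The follower Bastion best-responds to any q_W: π_B = (215 - 3Q)q_B - 69q_B.
Follower FOC: 146 - 3q_W - 6q_B = 0, so q_B(q_W) = (146 - 3q_W)/6.
The leader anticipates this reaction. Substituting into P = 215 - 3Q gives P = 142 - (3/2)q_W, so π_W = (142 - (3/2)q_W)q_W - 15q_W.
Leader FOC: 127 - 3q_W = 0, so q_W = 127/3.
Then q_B = (146 - 3·(127/3))/6 = 19/6.

3.17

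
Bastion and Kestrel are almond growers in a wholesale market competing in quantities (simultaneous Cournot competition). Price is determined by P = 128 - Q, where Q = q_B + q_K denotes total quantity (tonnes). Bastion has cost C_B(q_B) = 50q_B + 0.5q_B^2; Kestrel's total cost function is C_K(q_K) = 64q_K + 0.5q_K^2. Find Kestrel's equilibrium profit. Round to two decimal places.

Bastion's profit: π_B = (128 - Q)q_B - (50q_B + (1/2)q_B²). Setting ∂π_B/∂q_B = 0: 78 - 3q_B - (q_K) = 0.
Kestrel's first-order condition: 64 - 3q_K - (q_B) = 0.
Rearranging gives the reaction functions q_B = (78 - q_K)/3 and q_K = (64 - q_B)/3.
Substituting one into the other gives q_B = 85/4 and q_K = 57/4.
Price P = 128 - 71/2 = 185/2.
Kestrel's profit: (185/2)·(57/4) - 64·(57/4) - (1/2)(57/4)² = 304.5938.

304.59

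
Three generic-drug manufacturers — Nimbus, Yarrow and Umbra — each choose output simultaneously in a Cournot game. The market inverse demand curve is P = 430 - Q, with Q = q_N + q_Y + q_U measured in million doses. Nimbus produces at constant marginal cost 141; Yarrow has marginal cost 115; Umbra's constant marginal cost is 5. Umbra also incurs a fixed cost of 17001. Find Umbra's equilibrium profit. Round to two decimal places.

11139.06

Nimbus's profit: π_N = (430 - Q)q_N - (141q_N). Setting ∂π_N/∂q_N = 0: 289 - 2q_N - (q_Y + q_U) = 0.
Yarrow's profit: π_Y = (430 - Q)q_Y - (115q_Y). Setting ∂π_Y/∂q_Y = 0: 315 - 2q_Y - (q_N + q_U) = 0.
Umbra's profit: π_U = (430 - Q)q_U - (5q_U). Setting ∂π_U/∂q_U = 0: 425 - 2q_U - (q_N + q_Y) = 0.
Adding the 3 conditions: 1029 − 2Q − 2Q = 0, i.e. Q = 1029/4.
Back-substituting: q_N = (289 − 1029/4) = 127/4, q_Y = (315 − 1029/4) = 231/4, q_U = (425 − 1029/4) = 671/4.
Price P = 430 - 1029/4 = 691/4.
Umbra's profit: (691/4 - 5)·(671/4) - 17001 = 11139.0625.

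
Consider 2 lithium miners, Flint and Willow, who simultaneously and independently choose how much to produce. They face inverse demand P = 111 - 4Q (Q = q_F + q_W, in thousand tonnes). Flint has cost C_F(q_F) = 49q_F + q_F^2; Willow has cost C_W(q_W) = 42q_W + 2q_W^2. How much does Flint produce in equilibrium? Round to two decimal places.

Flint's profit: π_F = (111 - 4Q)q_F - (49q_F + q_F²). Setting ∂π_F/∂q_F = 0: 62 - 10q_F - 4(q_W) = 0.
Willow's first-order condition: 69 - 12q_W - 4(q_F) = 0.
Rearranging gives the reaction functions q_F = (62 - 4q_W)/10 and q_W = (69 - 4q_F)/12.
Solving the pair: q_F = 9/2, q_W = 17/4.

4.50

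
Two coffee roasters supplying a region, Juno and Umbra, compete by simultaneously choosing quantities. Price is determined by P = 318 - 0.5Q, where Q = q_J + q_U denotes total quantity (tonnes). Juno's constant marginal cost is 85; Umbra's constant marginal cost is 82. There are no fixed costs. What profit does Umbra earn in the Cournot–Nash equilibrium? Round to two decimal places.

12693.56

Juno's profit: π_J = (318 - 0.5Q)q_J - (85q_J). Setting ∂π_J/∂q_J = 0: 233 - q_J - (1/2)(q_U) = 0.
Umbra's first-order condition: 236 - q_U - (1/2)(q_J) = 0.
Best responses: q_J = (233 - (1/2)q_U), q_U = (236 - (1/2)q_J).
Substituting one into the other gives q_J = 460/3 and q_U = 478/3.
Price P = 318 - (1/2)·(938/3) = 485/3.
Umbra's profit: (485/3 - 82)·(478/3) = 12693.5556.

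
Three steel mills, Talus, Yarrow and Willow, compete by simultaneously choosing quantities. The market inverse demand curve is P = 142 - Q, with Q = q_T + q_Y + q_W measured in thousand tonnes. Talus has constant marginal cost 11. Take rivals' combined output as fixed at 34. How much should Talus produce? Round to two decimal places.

With rivals' combined output fixed at 34, Talus's profit is π_T = (142 - 34 - q_T)q_T - (11q_T) = (108 - q_T)q_T - (11q_T).
∂π_T/∂q_T = 97 - 2q_T = 0, so q_T = 97/2.

48.50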